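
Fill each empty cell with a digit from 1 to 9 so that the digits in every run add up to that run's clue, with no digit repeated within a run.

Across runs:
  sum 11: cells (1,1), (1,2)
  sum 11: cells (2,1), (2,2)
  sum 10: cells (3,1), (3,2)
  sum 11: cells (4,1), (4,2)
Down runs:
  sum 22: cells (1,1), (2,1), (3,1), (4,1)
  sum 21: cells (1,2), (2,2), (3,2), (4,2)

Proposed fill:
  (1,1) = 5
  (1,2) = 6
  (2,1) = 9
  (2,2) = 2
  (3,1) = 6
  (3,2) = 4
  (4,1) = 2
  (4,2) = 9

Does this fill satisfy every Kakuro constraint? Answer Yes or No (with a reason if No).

Across: 5+6=11; 9+2=11; 6+4=10; 2+9=11. Down: 5+9+6+2=22; 6+2+4+9=21. No digit repeats within any run.

Yes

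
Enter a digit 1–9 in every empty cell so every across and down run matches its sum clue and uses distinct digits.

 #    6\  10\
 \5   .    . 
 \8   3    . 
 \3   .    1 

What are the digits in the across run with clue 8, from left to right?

3 5

3 in 2 cells must be {1,2}; 6 in 3 cells must be {1,2,3}.
R2C2 = 8 − 3 = 5 completes the 8 across.
R3C1 = 3 − 1 = 2 completes the 3 across.
R1C1 = 6 − 5 = 1 completes the 6 down.
R1C2 = 5 − 1 = 4 completes the 5 across.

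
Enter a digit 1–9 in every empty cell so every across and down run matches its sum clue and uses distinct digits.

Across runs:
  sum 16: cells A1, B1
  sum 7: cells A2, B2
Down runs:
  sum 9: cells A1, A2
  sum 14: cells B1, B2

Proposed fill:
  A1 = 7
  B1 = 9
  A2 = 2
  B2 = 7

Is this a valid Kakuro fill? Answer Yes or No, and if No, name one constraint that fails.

No — the across run A2–B2 sums to 9, not 7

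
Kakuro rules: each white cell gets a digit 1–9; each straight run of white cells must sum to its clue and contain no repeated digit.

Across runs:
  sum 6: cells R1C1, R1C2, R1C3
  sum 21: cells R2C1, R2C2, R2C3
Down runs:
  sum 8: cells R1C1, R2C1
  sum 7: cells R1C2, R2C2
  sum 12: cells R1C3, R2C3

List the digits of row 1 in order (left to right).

6 in 3 cells must be {1,2,3}.
The 6 across and the 12 down share only 3, so R1C3 = 3.
R2C3 = 12 − 3 = 9 completes the 12 down.
Nothing is forced directly, so branch on R2C1, whose candidates are 5 or 7. If R2C1 = 5: then R1C1 would have to be in {1,2} for the 6 across but in {3} for the 8 down — contradiction. So R2C1 = 7.
R1C1 = 8 − 7 = 1 completes the 8 down.
R1C2 = 6 − 4 = 2 completes the 6 across.
R2C2 = 21 − 16 = 5 completes the 21 across.

1, 2, 3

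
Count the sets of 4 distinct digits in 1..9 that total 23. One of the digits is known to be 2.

4 distinct digits from 1–9 sum between 10 and 30.
Keeping only sets containing 2.
Enumerating: {2,4,8,9}, {2,5,7,9}, {2,6,7,8}.

3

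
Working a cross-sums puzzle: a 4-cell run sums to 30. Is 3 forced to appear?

No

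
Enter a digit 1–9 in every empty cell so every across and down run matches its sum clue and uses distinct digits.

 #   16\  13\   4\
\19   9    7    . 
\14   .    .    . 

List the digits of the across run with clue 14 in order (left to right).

7, 6, 1

16 in 2 cells must be {7,9}; 4 in 2 cells must be {1,3}.
R1C3 = 19 − 16 = 3 completes the 19 across.
R2C1 = 16 − 9 = 7 completes the 16 down.
R2C2 = 13 − 7 = 6 completes the 13 down.
R2C3 = 14 − 13 = 1 completes the 14 across.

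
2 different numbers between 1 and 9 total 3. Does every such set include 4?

No

The only way to make 3 from 2 distinct digits is {1,2}, which does not contain 4.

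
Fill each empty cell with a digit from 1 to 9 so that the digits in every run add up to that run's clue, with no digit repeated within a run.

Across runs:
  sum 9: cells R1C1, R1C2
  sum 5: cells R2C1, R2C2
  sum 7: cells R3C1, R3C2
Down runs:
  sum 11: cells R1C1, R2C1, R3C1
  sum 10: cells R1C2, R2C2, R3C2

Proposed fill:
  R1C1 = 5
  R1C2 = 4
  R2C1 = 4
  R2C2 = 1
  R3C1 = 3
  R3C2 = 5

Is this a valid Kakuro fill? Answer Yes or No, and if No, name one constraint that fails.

No — the down run R1C1–R3C1 sums to 12, not 11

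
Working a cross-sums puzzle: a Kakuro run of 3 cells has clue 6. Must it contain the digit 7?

The only way to make 6 from 3 distinct digits is {1,2,3}, which does not contain 7.

No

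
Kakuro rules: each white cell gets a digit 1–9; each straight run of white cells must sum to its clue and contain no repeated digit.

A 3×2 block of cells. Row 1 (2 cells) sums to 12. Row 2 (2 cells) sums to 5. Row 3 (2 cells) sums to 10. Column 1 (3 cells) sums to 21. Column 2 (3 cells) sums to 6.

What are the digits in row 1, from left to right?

6 in 3 cells must be {1,2,3}.
The 12 across and the 6 down share only 3, so (1,2) = 3.
The 5 across and the 21 down share only 4, so (2,1) = 4.
(2,2) = 5 − 4 = 1 completes the 5 across.
(3,2) = 6 − 4 = 2 completes the 6 down.
(1,1) = 12 − 3 = 9 completes the 12 across.
(3,1) = 10 − 2 = 8 completes the 10 across.

9 3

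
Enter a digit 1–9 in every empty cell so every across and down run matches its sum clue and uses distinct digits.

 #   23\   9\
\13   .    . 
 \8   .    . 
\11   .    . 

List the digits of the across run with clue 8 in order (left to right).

23 in 3 cells must be {6,8,9}.
The 8 across and the 23 down share only 6, so R2C1 = 6.
R2C2 = 8 − 6 = 2 completes the 8 across.
Nothing is forced directly, so branch on R1C1, whose candidates are 8 or 9. If R1C1 = 8: then R1C2 would have to be in {5} for the 13 across but in {1,3,4,6} for the 9 down — contradiction. So R1C1 = 9.
R1C2 = 13 − 9 = 4 completes the 13 across.
R3C1 = 23 − 15 = 8 completes the 23 down.
R3C2 = 11 − 8 = 3 completes the 11 across.

6 2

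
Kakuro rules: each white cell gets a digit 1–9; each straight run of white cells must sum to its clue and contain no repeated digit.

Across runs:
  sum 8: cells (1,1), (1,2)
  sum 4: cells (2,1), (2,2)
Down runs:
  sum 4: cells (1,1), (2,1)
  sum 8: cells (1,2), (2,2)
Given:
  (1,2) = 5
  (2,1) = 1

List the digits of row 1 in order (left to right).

4 in 2 cells must be {1,3}.
(1,1) = 8 − 5 = 3 completes the 8 across.
(2,2) = 4 − 1 = 3 completes the 4 across.

3 5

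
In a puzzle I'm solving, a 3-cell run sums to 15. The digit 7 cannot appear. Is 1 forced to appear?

No

Counterexample: {2,4,9} sums to 15 under that restriction without using 1.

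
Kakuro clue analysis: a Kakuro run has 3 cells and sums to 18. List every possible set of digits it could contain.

{1,8,9}; {2,7,9}; {3,6,9}; {3,7,8}; {4,5,9}; {4,6,8}; {5,6,7}

3 distinct digits from 1–9 sum between 6 and 24.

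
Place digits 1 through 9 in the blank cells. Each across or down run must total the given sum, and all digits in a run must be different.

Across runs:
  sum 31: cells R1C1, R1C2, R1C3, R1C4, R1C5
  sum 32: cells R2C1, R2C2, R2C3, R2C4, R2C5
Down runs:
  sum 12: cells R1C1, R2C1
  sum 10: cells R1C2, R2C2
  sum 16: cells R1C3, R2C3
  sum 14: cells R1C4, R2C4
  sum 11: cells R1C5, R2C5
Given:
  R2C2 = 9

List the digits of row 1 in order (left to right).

16 in 2 cells must be {7,9}.
R1C2 = 10 − 9 = 1 completes the 10 down.
Given what's placed, R2C3 must be 7 to fit the 32 across and 16 down.
R1C3 = 16 − 7 = 9 completes the 16 down.
No cell is forced outright now. R1C1 can only be 7 or 8 (the digits allowed by both its 31 across and its 12 down). If R1C1 = 8: that forces R1C4 = 6, R1C5 = 7, after which R2C1 would have to be in {2,3,5,6,8} for the 32 across but in {4} for the 12 down — contradiction. So R1C1 = 7.
R2C1 = 12 − 7 = 5 completes the 12 down.
Given what's placed, R2C4 must be 8 to fit the 32 across and 14 down.
R2C5 = 32 − 29 = 3 completes the 32 across.
R1C4 = 14 − 8 = 6 completes the 14 down.
R1C5 = 31 − 23 = 8 completes the 31 across.

7 1 9 6 8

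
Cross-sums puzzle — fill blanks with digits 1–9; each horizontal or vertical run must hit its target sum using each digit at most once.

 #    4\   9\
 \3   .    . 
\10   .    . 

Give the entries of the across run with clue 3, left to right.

1, 2

3 in 2 cells must be {1,2}; 4 in 2 cells must be {1,3}.
The 3 across and the 4 down share only 1, so R1C1 = 1.
R1C2 = 3 − 1 = 2 completes the 3 across.
R2C1 = 4 − 1 = 3 completes the 4 down.
R2C2 = 10 − 3 = 7 completes the 10 across.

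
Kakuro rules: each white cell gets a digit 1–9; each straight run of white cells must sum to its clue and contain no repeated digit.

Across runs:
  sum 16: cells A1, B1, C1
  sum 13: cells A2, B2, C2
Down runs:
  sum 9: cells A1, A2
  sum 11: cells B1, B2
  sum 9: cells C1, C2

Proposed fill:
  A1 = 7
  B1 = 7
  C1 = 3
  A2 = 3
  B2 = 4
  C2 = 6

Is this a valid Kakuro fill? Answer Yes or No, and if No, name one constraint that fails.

No — the down run A1–A2 sums to 10, not 9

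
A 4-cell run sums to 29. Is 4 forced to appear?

No

The only way to make 29 from 4 distinct digits is {5,7,8,9}, which does not contain 4.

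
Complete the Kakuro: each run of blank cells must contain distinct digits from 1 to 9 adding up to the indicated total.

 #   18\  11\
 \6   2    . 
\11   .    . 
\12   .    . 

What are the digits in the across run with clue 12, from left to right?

7 5

R1C2 = 6 − 2 = 4 completes the 6 across.
Given what's placed, R3C2 must be 5 to fit the 12 across and 11 down.
R2C2 = 11 − 9 = 2 completes the 11 down.
R3C1 = 12 − 5 = 7 completes the 12 across.
R2C1 = 11 − 2 = 9 completes the 11 across.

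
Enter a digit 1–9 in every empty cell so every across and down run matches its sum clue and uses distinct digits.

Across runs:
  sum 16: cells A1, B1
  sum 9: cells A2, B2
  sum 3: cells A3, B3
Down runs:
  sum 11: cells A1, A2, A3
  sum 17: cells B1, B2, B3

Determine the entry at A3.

1

16 in 2 cells must be {7,9}; 3 in 2 cells must be {1,2}.
The 16 across and the 11 down share only 7, so A1 = 7.
B1 = 16 − 7 = 9 completes the 16 across.
Given what's placed, A3 must be 1 to fit the 3 across and 11 down.
B3 = 3 − 1 = 2 completes the 3 across.
A2 = 11 − 8 = 3 completes the 11 down.
B2 = 9 − 3 = 6 completes the 9 across.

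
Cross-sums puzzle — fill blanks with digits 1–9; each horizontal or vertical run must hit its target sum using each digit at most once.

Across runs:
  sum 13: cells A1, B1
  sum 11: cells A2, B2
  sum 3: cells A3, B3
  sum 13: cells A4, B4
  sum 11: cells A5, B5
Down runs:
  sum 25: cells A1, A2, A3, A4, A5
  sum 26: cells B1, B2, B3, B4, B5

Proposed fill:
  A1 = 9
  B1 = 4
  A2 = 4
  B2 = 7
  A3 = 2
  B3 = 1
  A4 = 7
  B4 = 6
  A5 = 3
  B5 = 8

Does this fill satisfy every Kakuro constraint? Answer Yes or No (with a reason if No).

Across: 9+4=13; 4+7=11; 2+1=3; 7+6=13; 3+8=11. Down: 9+4+2+7+3=25; 4+7+1+6+8=26. No digit repeats within any run.

Yes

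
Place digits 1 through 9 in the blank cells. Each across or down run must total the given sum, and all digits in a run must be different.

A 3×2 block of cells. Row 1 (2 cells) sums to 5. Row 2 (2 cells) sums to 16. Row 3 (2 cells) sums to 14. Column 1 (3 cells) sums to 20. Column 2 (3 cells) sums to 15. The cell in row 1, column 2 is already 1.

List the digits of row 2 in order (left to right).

7 9

16 in 2 cells must be {7,9}.
(1,1) = 5 − 1 = 4 completes the 5 across.
(2,2) = 9: the only remaining digit allowed by both the 16 across and the 15 down.
Given what's placed, (3,1) must be 9 to fit the 14 across and 20 down.
(3,2) = 14 − 9 = 5 completes the 14 across.
(2,1) = 16 − 9 = 7 completes the 16 across.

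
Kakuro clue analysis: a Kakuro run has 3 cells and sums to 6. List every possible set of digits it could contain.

3 distinct digits from 1–9 sum between 6 and 24.
Only one set works: {1,2,3}.

{1,2,3}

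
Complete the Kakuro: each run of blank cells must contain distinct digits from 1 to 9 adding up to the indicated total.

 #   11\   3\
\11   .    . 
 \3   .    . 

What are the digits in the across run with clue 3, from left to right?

2 1

3 in 2 cells must be {1,2}.
The 11 across and the 3 down share only 2, so R1C2 = 2.
The 3 across and the 11 down share only 2, so R2C1 = 2.
R2C2 = 3 − 2 = 1 completes the 3 across.
R1C1 = 11 − 2 = 9 completes the 11 across.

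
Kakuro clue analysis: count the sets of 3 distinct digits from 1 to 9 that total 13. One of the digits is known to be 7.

2

3 distinct digits from 1–9 sum between 6 and 24.
Keeping only sets containing 7.
Enumerating: {1,5,7}, {2,4,7}.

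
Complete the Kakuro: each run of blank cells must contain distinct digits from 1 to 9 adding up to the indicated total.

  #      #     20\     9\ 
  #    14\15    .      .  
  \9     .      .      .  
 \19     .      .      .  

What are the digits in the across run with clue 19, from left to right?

Only 6 fits R1C3 under both its across sum 15 and down sum 9.
Given what's placed, R3C3 must be 2 to fit the 19 across and 9 down.
R1C2 = 15 − 6 = 9 completes the 15 across.
R2C3 = 9 − 8 = 1 completes the 9 down.
R3C2 = 8: the only remaining digit allowed by both the 19 across and the 20 down.
R2C2 = 20 − 17 = 3 completes the 20 down.
R3C1 = 19 − 10 = 9 completes the 19 across.
R2C1 = 9 − 4 = 5 completes the 9 across.

9, 8, 2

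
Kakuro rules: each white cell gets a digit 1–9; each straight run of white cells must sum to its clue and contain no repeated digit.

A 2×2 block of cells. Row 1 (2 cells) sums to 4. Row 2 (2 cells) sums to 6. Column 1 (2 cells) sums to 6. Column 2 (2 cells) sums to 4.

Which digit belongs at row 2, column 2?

1

4 in 2 cells must be {1,3}.
The 4 across and the 6 down share only 1, so (1,1) = 1.
(1,2) = 4 − 1 = 3 completes the 4 across.
(2,1) = 6 − 1 = 5 completes the 6 down.
(2,2) = 6 − 5 = 1 completes the 6 across.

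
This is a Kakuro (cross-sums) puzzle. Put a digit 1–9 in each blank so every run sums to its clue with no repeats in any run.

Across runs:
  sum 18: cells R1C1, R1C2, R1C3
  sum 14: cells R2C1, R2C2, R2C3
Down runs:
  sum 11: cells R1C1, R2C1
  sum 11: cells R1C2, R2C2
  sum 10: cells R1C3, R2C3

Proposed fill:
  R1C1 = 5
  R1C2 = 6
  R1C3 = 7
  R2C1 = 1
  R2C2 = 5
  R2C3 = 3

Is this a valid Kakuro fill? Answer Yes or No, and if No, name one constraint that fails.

No — the across run R2C1–R2C3 sums to 9, not 14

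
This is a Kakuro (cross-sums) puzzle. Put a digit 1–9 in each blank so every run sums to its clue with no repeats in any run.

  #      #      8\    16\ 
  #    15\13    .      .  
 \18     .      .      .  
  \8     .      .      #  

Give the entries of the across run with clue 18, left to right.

16 in 2 cells must be {7,9}.
Nothing is forced directly, so branch on R1C2, whose candidates are 4 or 5. If R1C2 = 5: then R1C3 would have to be in {8} for the 13 across but in {7,9} for the 16 down — contradiction. So R1C2 = 4.
R1C3 = 13 − 4 = 9 completes the 13 across.
R2C3 = 16 − 9 = 7 completes the 16 down.
R2C2 = 3: the only remaining digit allowed by both the 18 across and the 8 down.
R3C2 = 8 − 7 = 1 completes the 8 down.
R2C1 = 18 − 10 = 8 completes the 18 across.
R3C1 = 8 − 1 = 7 completes the 8 across.

8 3 7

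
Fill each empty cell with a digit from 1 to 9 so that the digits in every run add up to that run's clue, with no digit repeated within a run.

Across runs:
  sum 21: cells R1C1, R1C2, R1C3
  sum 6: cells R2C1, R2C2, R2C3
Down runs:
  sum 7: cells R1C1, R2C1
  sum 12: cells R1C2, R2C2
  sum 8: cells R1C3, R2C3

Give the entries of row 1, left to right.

5 9 7

6 in 3 cells must be {1,2,3}.
The 6 across and the 12 down share only 3, so R2C2 = 3.
R1C2 = 12 − 3 = 9 completes the 12 down.
Nothing is forced directly, so branch on R1C1, whose candidates are 4 or 5. If R1C1 = 4: then R1C3 would have to be in {8} for the 21 across but in {1,2,3,5,6,7} for the 8 down — contradiction. So R1C1 = 5.
R1C3 = 21 − 14 = 7 completes the 21 across.
R2C1 = 7 − 5 = 2 completes the 7 down.
R2C3 = 6 − 5 = 1 completes the 6 across.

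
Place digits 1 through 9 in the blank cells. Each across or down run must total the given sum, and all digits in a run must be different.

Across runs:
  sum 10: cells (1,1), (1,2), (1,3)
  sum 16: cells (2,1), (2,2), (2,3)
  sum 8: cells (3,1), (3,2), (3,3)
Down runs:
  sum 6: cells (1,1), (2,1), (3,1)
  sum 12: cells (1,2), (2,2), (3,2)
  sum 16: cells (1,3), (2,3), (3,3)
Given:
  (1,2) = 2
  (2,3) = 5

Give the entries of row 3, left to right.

6 in 3 cells must be {1,2,3}.
Nothing is forced directly, so branch on (1,1), whose candidates are 1 or 3. If (1,1) = 3: then (1,3) would have to be in {5} for the 10 across but in {2,3,4,7,8,9} for the 16 down — contradiction. So (1,1) = 1.
(1,3) = 10 − 3 = 7 completes the 10 across.
(3,3) = 16 − 12 = 4 completes the 16 down.
Given what's placed, (3,1) must be 3 to fit the 8 across and 6 down.
(3,2) = 8 − 7 = 1 completes the 8 across.
(2,1) = 6 − 4 = 2 completes the 6 down.
(2,2) = 16 − 7 = 9 completes the 16 across.

3 1 4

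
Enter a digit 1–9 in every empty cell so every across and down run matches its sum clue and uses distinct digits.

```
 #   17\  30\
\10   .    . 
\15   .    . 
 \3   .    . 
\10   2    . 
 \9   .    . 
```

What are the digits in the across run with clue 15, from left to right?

6 9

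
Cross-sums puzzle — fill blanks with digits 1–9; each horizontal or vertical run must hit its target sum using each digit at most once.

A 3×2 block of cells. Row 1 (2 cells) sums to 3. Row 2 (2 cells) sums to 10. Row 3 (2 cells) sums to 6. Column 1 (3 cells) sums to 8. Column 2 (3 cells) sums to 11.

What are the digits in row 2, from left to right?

3 in 2 cells must be {1,2}.
Nothing is forced directly, so branch on (1,1), whose candidates are 1 or 2. If (1,1) = 2: that forces (1,2) = 1, (2,1) = 1, after which (2,2) would have to be in {9} for the 10 across but in {2,3,4,6,7,8} for the 11 down — contradiction. So (1,1) = 1.
(1,2) = 3 − 1 = 2 completes the 3 across.
Nothing is forced directly, so branch on (2,1), whose candidates are 2 or 3 or 4. If (2,1) = 3: then (2,2) would have to be in {7} for the 10 across but in {1,3,4,5,6,8} for the 11 down — contradiction. If (2,1) = 4: that forces (2,2) = 6, after which (3,1) would have to be in {1,2,4,5} for the 6 across but in {3} for the 8 down — contradiction. So (2,1) = 2.
(2,2) = 10 − 2 = 8 completes the 10 across.
(3,1) = 8 − 3 = 5 completes the 8 down.
(3,2) = 6 − 5 = 1 completes the 6 across.

2 8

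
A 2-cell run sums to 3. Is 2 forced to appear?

The only way to make 3 from 2 distinct digits is {1,2}, which contains 2.

Yes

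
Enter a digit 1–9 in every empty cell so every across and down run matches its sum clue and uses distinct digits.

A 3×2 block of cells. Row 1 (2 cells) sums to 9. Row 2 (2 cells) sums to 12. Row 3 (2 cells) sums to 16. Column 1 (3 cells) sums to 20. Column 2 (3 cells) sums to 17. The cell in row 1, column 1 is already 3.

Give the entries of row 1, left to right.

16 in 2 cells must be {7,9}.
(1,2) = 9 − 3 = 6 completes the 9 across.
(3,1) = 9: the only remaining digit allowed by both the 16 across and the 20 down.
(3,2) = 16 − 9 = 7 completes the 16 across.
(2,1) = 20 − 12 = 8 completes the 20 down.
(2,2) = 12 − 8 = 4 completes the 12 across.

3 6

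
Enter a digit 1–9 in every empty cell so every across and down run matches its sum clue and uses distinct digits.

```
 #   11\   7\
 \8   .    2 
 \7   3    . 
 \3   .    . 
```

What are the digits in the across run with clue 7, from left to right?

3 4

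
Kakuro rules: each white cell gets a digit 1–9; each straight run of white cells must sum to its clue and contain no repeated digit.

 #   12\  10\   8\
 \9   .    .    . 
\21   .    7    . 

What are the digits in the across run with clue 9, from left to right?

R1C2 = 10 − 7 = 3 completes the 10 down.
No cell is forced outright now. R2C3 can only be 5 or 6 (the digits allowed by both its 21 across and its 8 down). If R2C3 = 5: then R1C3 would have to be in {1,2,4,5} for the 9 across but in {3} for the 8 down — contradiction. So R2C3 = 6.
R1C3 = 8 − 6 = 2 completes the 8 down.
R2C1 = 21 − 13 = 8 completes the 21 across.
R1C1 = 9 − 5 = 4 completes the 9 across.

4, 3, 2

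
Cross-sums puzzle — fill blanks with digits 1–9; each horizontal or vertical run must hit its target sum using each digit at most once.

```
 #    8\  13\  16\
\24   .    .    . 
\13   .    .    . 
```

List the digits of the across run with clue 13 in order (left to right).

1 5 7

24 in 3 cells must be {7,8,9}; 16 in 2 cells must be {7,9}.
The 24 across and the 8 down share only 7, so R1C1 = 7.
Given what's placed, R1C3 must be 9 to fit the 24 across and 16 down.
R2C1 = 8 − 7 = 1 completes the 8 down.
R2C3 = 16 − 9 = 7 completes the 16 down.
R1C2 = 24 − 16 = 8 completes the 24 across.
R2C2 = 13 − 8 = 5 completes the 13 across.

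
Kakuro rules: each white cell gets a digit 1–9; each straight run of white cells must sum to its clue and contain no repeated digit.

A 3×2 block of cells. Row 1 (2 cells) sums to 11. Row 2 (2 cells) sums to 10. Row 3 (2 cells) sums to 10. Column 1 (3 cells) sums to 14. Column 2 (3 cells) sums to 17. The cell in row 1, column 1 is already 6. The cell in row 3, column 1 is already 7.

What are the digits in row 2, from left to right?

1 9

(1,2) = 11 − 6 = 5 completes the 11 across.
(2,1) = 14 − 13 = 1 completes the 14 down.
(2,2) = 10 − 1 = 9 completes the 10 across.
(3,2) = 10 − 7 = 3 completes the 10 across.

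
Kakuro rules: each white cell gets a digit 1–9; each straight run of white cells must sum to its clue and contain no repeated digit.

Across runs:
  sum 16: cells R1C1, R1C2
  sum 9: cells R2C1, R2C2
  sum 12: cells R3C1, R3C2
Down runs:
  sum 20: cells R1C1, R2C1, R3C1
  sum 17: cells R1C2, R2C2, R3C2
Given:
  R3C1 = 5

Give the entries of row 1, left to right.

7 9

16 in 2 cells must be {7,9}.
R3C2 = 12 − 5 = 7 completes the 12 across.
Given what's placed, R1C2 must be 9 to fit the 16 across and 17 down.
R2C2 = 17 − 16 = 1 completes the 17 down.
R1C1 = 16 − 9 = 7 completes the 16 across.
R2C1 = 9 − 1 = 8 completes the 9 across.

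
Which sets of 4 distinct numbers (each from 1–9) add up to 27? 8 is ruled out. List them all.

{5,6,7,9}

4 distinct digits from 1–9 sum between 10 and 30.
Dropping sets that contain 8.
Only one set works: {5,6,7,9}.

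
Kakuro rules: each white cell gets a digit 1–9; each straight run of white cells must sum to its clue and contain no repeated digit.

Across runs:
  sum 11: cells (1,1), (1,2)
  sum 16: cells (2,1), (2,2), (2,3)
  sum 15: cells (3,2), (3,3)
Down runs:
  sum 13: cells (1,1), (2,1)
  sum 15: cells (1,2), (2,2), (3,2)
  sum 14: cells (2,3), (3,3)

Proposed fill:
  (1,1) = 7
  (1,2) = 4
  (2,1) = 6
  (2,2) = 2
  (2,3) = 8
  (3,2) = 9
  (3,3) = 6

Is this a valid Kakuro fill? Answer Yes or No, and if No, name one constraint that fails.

Yes

Across: 7+4=11; 6+2+8=16; 9+6=15. Down: 7+6=13; 4+2+9=15; 8+6=14. No digit repeats within any run.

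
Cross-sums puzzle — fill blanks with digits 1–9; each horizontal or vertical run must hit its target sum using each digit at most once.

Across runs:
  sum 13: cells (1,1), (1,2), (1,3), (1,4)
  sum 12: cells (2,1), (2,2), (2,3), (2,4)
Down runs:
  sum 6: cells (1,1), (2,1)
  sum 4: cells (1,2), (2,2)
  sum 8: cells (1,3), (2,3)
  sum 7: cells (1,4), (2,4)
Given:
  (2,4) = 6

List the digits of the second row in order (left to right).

4 in 2 cells must be {1,3}.
(1,4) = 7 − 6 = 1 completes the 7 down.
Given what's placed, (1,2) must be 3 to fit the 13 across and 4 down.
(2,2) = 4 − 3 = 1 completes the 4 down.
Given what's placed, (2,1) must be 2 to fit the 12 across and 6 down.
(2,3) = 12 − 9 = 3 completes the 12 across.
(1,1) = 6 − 2 = 4 completes the 6 down.
(1,3) = 13 − 8 = 5 completes the 13 across.

2 1 3 6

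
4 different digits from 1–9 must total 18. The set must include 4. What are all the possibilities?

4 distinct digits from 1–9 sum between 10 and 30.
Keeping only sets containing 4.

{1,4,5,8}; {1,4,6,7}; {2,3,4,9}; {2,4,5,7}; {3,4,5,6}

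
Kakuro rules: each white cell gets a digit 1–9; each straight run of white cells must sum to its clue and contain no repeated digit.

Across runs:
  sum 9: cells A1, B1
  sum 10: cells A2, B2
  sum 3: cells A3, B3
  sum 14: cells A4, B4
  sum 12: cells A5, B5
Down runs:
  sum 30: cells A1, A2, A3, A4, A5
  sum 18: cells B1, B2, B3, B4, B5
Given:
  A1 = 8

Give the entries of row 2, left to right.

3 in 2 cells must be {1,2}.
B1 = 9 − 8 = 1 completes the 9 across.
Given what's placed, B3 must be 2 to fit the 3 across and 18 down.
A3 = 3 − 2 = 1 completes the 3 across.
No cell is forced outright now. A2 can only be 7 or 9 (the digits allowed by both its 10 across and its 30 down). If A2 = 9: then B2 would have to be in {1} for the 10 across but in {3,4,5,6,7,8} for the 18 down — contradiction. So A2 = 7.
B2 = 10 − 7 = 3 completes the 10 across.

7 3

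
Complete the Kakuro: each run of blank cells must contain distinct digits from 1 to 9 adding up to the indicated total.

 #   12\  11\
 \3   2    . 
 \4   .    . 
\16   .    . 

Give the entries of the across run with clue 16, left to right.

3 in 2 cells must be {1,2}; 4 in 2 cells must be {1,3}; 16 in 2 cells must be {7,9}.
R1C2 = 3 − 2 = 1 completes the 3 across.
Given what's placed, R2C2 must be 3 to fit the 4 across and 11 down.
R3C2 = 11 − 4 = 7 completes the 11 down.
R2C1 = 4 − 3 = 1 completes the 4 across.
R3C1 = 16 − 7 = 9 completes the 16 across.

9 7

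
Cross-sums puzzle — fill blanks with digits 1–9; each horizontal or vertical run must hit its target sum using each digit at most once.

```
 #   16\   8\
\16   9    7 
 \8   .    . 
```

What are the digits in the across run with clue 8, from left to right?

7 1

16 in 2 cells must be {7,9}.
R2C1 = 16 − 9 = 7 completes the 16 down.
R2C2 = 8 − 7 = 1 completes the 8 across.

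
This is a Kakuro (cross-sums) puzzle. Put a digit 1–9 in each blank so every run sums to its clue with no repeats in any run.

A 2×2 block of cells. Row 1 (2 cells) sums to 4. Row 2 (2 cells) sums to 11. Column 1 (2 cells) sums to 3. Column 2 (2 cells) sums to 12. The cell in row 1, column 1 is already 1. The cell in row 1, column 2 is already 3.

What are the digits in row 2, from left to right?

4 in 2 cells must be {1,3}; 3 in 2 cells must be {1,2}.
(2,1) = 3 − 1 = 2 completes the 3 down.
(2,2) = 11 − 2 = 9 completes the 11 across.

2, 9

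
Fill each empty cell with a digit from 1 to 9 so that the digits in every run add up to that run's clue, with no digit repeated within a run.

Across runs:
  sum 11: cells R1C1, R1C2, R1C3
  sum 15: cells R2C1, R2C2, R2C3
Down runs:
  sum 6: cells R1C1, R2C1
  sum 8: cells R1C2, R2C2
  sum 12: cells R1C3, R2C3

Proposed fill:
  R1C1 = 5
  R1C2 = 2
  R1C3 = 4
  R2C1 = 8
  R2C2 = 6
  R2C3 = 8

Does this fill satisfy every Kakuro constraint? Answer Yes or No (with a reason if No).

No — the across run R2C1–R2C3 sums to 22, not 15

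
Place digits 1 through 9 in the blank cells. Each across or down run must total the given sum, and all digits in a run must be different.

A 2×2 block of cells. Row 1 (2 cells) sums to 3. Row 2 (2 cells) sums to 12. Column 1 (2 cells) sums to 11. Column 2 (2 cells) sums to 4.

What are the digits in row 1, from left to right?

3 in 2 cells must be {1,2}; 4 in 2 cells must be {1,3}.
The 3 across and the 11 down share only 2, so (1,1) = 2.
(1,2) = 3 − 2 = 1 completes the 3 across.
(2,1) = 11 − 2 = 9 completes the 11 down.
(2,2) = 12 − 9 = 3 completes the 12 across.

2 1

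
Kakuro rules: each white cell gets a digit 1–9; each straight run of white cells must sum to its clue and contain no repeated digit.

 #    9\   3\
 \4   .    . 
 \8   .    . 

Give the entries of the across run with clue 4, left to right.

3 1

4 in 2 cells must be {1,3}; 3 in 2 cells must be {1,2}.
The 4 across and the 3 down share only 1, so R1C2 = 1.
R2C2 = 3 − 1 = 2 completes the 3 down.
R1C1 = 4 − 1 = 3 completes the 4 across.
R2C1 = 8 − 2 = 6 completes the 8 across.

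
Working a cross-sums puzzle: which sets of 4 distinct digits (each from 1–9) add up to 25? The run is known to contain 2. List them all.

4 distinct digits from 1–9 sum between 10 and 30.
Keeping only sets containing 2.
Only one set works: {2,6,8,9}.

{2,6,8,9}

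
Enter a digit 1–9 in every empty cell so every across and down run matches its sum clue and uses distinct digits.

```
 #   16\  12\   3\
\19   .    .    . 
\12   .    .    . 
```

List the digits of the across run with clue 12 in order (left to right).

7 4 1

16 in 2 cells must be {7,9}; 3 in 2 cells must be {1,2}.
The 19 across and the 3 down share only 2, so R1C3 = 2.
R2C3 = 3 − 2 = 1 completes the 3 down.
Given what's placed, R1C1 must be 9 to fit the 19 across and 16 down.
R1C2 = 19 − 11 = 8 completes the 19 across.
R2C1 = 16 − 9 = 7 completes the 16 down.
R2C2 = 12 − 8 = 4 completes the 12 across.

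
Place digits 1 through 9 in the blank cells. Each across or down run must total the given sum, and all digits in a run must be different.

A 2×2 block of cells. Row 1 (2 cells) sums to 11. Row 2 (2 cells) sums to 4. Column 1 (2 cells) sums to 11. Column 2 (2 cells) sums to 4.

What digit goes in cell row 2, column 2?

1

4 in 2 cells must be {1,3}.
The 11 across and the 4 down share only 3, so (1,2) = 3.
The 4 across and the 11 down share only 3, so (2,1) = 3.
(2,2) = 4 − 3 = 1 completes the 4 across.
(1,1) = 11 − 3 = 8 completes the 11 across.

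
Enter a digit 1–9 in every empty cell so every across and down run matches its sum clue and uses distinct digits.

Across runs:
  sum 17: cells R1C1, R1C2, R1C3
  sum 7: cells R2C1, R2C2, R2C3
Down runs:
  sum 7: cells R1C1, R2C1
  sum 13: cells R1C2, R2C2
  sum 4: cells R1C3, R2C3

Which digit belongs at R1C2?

7 in 3 cells must be {1,2,4}; 4 in 2 cells must be {1,3}.
The 7 across and the 13 down share only 4, so R2C2 = 4.
Given what's placed, R2C3 must be 1 to fit the 7 across and 4 down.
R1C2 = 13 − 4 = 9 completes the 13 down.
R1C3 = 4 − 1 = 3 completes the 4 down.
R2C1 = 7 − 5 = 2 completes the 7 across.
R1C1 = 17 − 12 = 5 completes the 17 across.

9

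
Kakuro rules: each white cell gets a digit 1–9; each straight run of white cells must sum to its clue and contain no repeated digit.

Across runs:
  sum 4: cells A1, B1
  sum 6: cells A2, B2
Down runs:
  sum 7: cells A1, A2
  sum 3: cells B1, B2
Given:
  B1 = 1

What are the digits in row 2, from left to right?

4 2

4 in 2 cells must be {1,3}; 3 in 2 cells must be {1,2}.
A1 = 4 − 1 = 3 completes the 4 across.
A2 = 7 − 3 = 4 completes the 7 down.
B2 = 6 − 4 = 2 completes the 6 across.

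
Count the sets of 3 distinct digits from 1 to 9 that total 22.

3 distinct digits from 1–9 sum between 6 and 24.
Enumerating: {5,8,9}, {6,7,9}.

2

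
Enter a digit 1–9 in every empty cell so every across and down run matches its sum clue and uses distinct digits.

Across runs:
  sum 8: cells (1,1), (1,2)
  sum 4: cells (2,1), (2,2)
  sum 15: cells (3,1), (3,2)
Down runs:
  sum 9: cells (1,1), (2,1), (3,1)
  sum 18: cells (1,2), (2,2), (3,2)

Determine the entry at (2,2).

3

4 in 2 cells must be {1,3}.
The 15 across and the 9 down share only 6, so (3,1) = 6.
(3,2) = 15 − 6 = 9 completes the 15 across.
Given what's placed, (2,1) must be 1 to fit the 4 across and 9 down.
(2,2) = 4 − 1 = 3 completes the 4 across.
(1,1) = 9 − 7 = 2 completes the 9 down.
(1,2) = 8 − 2 = 6 completes the 8 across.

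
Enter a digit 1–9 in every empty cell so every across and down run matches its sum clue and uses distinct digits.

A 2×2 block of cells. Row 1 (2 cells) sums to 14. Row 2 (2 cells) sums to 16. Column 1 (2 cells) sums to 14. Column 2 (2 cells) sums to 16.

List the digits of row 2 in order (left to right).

9 7

16 in 2 cells must be {7,9}.
The 14 across and the 16 down share only 9, so (1,2) = 9.
The 16 across and the 14 down share only 9, so (2,1) = 9.
(2,2) = 16 − 9 = 7 completes the 16 across.
(1,1) = 14 − 9 = 5 completes the 14 across.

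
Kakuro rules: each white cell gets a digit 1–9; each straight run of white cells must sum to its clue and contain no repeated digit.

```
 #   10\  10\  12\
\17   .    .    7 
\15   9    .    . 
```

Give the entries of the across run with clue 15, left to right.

9 1 5

R1C1 = 10 − 9 = 1 completes the 10 down.
R1C2 = 17 − 8 = 9 completes the 17 across.
R2C2 = 10 − 9 = 1 completes the 10 down.
R2C3 = 15 − 10 = 5 completes the 15 across.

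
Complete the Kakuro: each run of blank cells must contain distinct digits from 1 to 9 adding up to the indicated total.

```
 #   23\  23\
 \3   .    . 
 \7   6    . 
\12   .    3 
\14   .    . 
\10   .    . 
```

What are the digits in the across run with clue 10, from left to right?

3 in 2 cells must be {1,2}.
R2C2 = 7 − 6 = 1 completes the 7 across.
R3C1 = 12 − 3 = 9 completes the 12 across.
R4C1 = 5: the only remaining digit allowed by both the 14 across and the 23 down.
R4C2 = 14 − 5 = 9 completes the 14 across.
R1C2 = 2: the only remaining digit allowed by both the 3 across and the 23 down.
R5C2 = 23 − 15 = 8 completes the 23 down.
R1C1 = 3 − 2 = 1 completes the 3 across.
R5C1 = 10 − 8 = 2 completes the 10 across.

2 8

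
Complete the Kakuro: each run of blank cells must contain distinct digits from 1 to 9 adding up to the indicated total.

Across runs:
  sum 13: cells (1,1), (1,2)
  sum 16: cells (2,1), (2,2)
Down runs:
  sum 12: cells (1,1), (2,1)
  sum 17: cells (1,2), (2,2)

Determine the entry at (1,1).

5

16 in 2 cells must be {7,9}; 17 in 2 cells must be {8,9}.
The 16 across and the 17 down share only 9, so (2,2) = 9.
(1,2) = 17 − 9 = 8 completes the 17 down.
(2,1) = 16 − 9 = 7 completes the 16 across.
(1,1) = 13 − 8 = 5 completes the 13 across.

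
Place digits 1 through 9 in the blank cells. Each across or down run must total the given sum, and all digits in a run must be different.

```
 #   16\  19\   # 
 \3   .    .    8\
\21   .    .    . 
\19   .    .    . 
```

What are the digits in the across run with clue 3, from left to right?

3 in 2 cells must be {1,2}.
Only 2 fits R1C2 under both its across sum 3 and down sum 19.
R1C1 = 3 − 2 = 1 completes the 3 across.

1, 2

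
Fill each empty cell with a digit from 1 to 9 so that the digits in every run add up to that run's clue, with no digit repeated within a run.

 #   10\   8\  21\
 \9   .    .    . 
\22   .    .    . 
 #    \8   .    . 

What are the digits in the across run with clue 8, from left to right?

1 7

Only 5 fits R2C2 under both its across sum 22 and down sum 8.
Nothing is forced directly, so branch on R1C2, whose candidates are 1 or 2. If R1C2 = 1: that forces R3C2 = 2, R3C3 = 6, after which R1C3 would have to be in {2,3,5,6} for the 9 across but in {7,8} for the 21 down — contradiction. So R1C2 = 2.
R3C2 = 8 − 7 = 1 completes the 8 down.
R3C3 = 8 − 1 = 7 completes the 8 across.
R1C3 = 6: the only remaining digit allowed by both the 9 across and the 21 down.
R2C3 = 21 − 13 = 8 completes the 21 down.
R1C1 = 9 − 8 = 1 completes the 9 across.
R2C1 = 22 − 13 = 9 completes the 22 across.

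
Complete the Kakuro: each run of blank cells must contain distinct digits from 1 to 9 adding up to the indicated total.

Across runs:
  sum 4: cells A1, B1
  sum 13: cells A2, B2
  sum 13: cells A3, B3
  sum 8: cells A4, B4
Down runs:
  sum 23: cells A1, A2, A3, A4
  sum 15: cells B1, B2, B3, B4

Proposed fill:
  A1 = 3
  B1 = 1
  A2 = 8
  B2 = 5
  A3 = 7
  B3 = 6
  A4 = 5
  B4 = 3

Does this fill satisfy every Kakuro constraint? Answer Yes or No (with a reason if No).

Across: 3+1=4; 8+5=13; 7+6=13; 5+3=8. Down: 3+8+7+5=23; 1+5+6+3=15. No digit repeats within any run.

Yes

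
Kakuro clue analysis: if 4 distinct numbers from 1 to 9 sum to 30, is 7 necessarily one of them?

The only way to make 30 from 4 distinct digits is {6,7,8,9}, which contains 7.

Yes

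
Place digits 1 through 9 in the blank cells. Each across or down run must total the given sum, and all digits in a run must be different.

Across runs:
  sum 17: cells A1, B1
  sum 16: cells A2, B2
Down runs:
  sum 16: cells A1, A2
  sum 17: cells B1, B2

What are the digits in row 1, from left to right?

17 in 2 cells must be {8,9}; 16 in 2 cells must be {7,9}.
The 17 across and the 16 down share only 9, so A1 = 9.
B1 = 17 − 9 = 8 completes the 17 across.
A2 = 16 − 9 = 7 completes the 16 down.
B2 = 16 − 7 = 9 completes the 16 across.

9 8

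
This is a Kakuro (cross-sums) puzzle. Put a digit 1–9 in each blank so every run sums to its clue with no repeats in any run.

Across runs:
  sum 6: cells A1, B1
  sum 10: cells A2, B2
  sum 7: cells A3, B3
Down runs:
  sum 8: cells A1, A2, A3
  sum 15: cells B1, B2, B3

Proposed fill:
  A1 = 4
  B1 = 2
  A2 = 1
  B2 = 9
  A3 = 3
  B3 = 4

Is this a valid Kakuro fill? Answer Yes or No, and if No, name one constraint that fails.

Yes

Across: 4+2=6; 1+9=10; 3+4=7. Down: 4+1+3=8; 2+9+4=15. No digit repeats within any run.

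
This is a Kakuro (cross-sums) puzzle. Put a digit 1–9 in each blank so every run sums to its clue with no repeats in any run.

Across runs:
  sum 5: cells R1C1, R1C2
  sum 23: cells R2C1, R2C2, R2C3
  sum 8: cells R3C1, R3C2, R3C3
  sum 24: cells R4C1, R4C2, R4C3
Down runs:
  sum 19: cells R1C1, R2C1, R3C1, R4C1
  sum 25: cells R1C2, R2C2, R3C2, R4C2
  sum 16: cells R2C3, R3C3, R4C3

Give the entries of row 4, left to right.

7 9 8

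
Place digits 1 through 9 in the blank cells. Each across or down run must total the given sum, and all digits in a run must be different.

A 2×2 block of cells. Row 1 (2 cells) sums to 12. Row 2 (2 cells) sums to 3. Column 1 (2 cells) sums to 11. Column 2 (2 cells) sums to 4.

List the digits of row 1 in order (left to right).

3 in 2 cells must be {1,2}; 4 in 2 cells must be {1,3}.
The 12 across and the 4 down share only 3, so (1,2) = 3.
The 3 across and the 11 down share only 2, so (2,1) = 2.
(2,2) = 3 − 2 = 1 completes the 3 across.
(1,1) = 12 − 3 = 9 completes the 12 across.

9, 3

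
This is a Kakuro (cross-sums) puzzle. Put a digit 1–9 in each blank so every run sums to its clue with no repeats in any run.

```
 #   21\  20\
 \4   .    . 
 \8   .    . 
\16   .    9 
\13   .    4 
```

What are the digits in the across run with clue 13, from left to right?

9, 4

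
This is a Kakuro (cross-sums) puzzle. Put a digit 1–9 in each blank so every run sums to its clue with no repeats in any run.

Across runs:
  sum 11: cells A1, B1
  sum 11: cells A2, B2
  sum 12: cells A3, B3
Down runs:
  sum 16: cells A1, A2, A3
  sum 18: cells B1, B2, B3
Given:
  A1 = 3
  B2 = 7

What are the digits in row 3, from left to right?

9 3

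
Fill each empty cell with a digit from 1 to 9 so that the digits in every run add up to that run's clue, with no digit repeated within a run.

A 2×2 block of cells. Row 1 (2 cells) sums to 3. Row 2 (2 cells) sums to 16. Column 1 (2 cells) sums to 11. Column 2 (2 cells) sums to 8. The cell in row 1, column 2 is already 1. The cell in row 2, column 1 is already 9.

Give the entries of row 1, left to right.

2 1

3 in 2 cells must be {1,2}; 16 in 2 cells must be {7,9}.
(1,1) = 3 − 1 = 2 completes the 3 across.
(2,2) = 16 − 9 = 7 completes the 16 across.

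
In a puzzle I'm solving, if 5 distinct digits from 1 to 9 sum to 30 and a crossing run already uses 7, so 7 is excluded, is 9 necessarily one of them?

Yes

Every partition of 30 into 5 distinct digits under that restriction includes 9: {2,5,6,8,9}, {3,4,6,8,9}.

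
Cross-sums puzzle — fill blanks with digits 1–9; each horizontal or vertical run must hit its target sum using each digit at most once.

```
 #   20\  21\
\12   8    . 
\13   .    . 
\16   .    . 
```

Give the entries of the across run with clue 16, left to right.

7 9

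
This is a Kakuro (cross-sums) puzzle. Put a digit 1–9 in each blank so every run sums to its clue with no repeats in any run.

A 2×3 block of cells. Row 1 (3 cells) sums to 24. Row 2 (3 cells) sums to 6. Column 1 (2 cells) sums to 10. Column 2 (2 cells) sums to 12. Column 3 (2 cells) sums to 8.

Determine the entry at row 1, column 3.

24 in 3 cells must be {7,8,9}; 6 in 3 cells must be {1,2,3}.
The 24 across and the 8 down share only 7, so (1,3) = 7.
The 6 across and the 12 down share only 3, so (2,2) = 3.
(2,3) = 8 − 7 = 1 completes the 8 down.
(1,2) = 12 − 3 = 9 completes the 12 down.
(2,1) = 6 − 4 = 2 completes the 6 across.
(1,1) = 24 − 16 = 8 completes the 24 across.

7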